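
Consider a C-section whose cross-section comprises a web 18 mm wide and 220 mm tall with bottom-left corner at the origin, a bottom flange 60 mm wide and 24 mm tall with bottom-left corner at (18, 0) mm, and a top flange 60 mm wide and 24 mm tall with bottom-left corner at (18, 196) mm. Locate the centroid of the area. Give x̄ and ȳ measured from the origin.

x̄ = 25.42 mm, ȳ = 110.00 mm

Part | A | x̄ᵢ | ȳᵢ | A·x̄ᵢ | A·ȳᵢ
web | 3960.00 | 9.00 | 110.00 | 35640.00 | 435600.00
bottom flange | 1440.00 | 48.00 | 12.00 | 69120.00 | 17280.00
top flange | 1440.00 | 48.00 | 208.00 | 69120.00 | 299520.00
Σ | 6840.00 |  |  | 173880.00 | 752400.00
x̄ = 173880.00 / 6840.00 = 25.42 mm
ȳ = 752400.00 / 6840.00 = 110.00 mm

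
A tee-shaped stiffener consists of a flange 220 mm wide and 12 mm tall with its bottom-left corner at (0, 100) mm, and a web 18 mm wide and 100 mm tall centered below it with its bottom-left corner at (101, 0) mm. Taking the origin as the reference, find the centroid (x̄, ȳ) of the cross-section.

Part | A | x̄ᵢ | ȳᵢ | A·x̄ᵢ | A·ȳᵢ
web | 1800.00 | 110.00 | 50.00 | 198000.00 | 90000.00
flange | 2640.00 | 110.00 | 106.00 | 290400.00 | 279840.00
Σ | 4440.00 |  |  | 488400.00 | 369840.00
x̄ = 488400.00 / 4440.00 = 110.00 mm
ȳ = 369840.00 / 4440.00 = 83.30 mm

x̄ = 110.00 mm, ȳ = 83.30 mm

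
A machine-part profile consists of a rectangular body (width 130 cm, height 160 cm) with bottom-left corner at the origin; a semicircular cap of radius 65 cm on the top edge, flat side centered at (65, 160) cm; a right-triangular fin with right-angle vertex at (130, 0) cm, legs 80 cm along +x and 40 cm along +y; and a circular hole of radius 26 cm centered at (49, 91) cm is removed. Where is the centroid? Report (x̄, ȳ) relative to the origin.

Part | A | x̄ᵢ | ȳᵢ | A·x̄ᵢ | A·ȳᵢ
rectangular body | 20800.00 | 65.00 | 80.00 | 1352000.00 | 1664000.00
semicircular top | 6636.61 | 65.00 | 187.59 | 431379.94 | 1244941.65
triangular fin | 1600.00 | 156.67 | 13.33 | 250666.67 | 21333.33
hole | -2123.72 | 49.00 | 91.00 | -104062.12 | -193258.21
Σ | 26912.90 |  |  | 1929984.49 | 2737016.77
x̄ = 1929984.49 / 26912.90 = 71.71 cm
ȳ = 2737016.77 / 26912.90 = 101.70 cm

x̄ = 71.71 cm, ȳ = 101.70 cm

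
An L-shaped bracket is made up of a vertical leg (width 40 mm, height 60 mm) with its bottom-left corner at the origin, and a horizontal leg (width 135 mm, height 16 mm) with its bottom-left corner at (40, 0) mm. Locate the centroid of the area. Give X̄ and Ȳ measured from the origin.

vertical leg: A = 40 × 60 = 2400.00, centroid at (20.00, 30.00).
horizontal leg: A = 135 × 16 = 2160.00, centroid at (107.50, 8.00).
ΣA = 4560.00 mm², ΣAX̄ = 280200.00 mm³, ΣAȲ = 89280.00 mm³.
X̄ = 280200.00/4560.00 = 61.45 mm; Ȳ = 89280.00/4560.00 = 19.58 mm.

X̄ = 61.45 mm, Ȳ = 19.58 mm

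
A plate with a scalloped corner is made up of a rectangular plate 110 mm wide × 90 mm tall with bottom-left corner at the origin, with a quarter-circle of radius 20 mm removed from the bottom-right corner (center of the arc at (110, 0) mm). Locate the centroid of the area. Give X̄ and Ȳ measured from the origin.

plate: A = 110 × 90 = 9900.00, centroid at (55.00, 45.00).
removed quarter-circle: A = −¼π·20² = -314.16, centroid at (101.51, 8.49).
ΣA = 9585.84 mm², ΣAX̄ = 512609.15 mm³, ΣAȲ = 442833.33 mm³.
X̄ = 512609.15/9585.84 = 53.48 mm; Ȳ = 442833.33/9585.84 = 46.20 mm.

X̄ = 53.48 mm, Ȳ = 46.20 mm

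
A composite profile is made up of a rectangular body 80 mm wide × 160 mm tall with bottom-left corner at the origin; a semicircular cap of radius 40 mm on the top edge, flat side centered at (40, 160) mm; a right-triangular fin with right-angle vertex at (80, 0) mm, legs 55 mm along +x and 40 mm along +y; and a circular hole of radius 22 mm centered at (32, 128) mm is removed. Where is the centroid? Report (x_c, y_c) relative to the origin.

rectangular body: A = 80 × 160 = 12800.00, centroid at (40.00, 80.00).
semicircular top: A = ½π·40² = 2513.27, centroid at (40.00, 176.98).
triangular fin: A = ½·55·40 = 1100.00, centroid at (98.33, 13.33).
hole: A = −π·22² = -1520.53, centroid at (32.00, 128.00).
ΣA = 14892.74 mm²
ΣAx_c = (12800.00)(40.00) + (2513.27)(40.00) + (1100.00)(98.33) + (-1520.53)(32.00) = 672040.64 mm³
ΣAy_c = (12800.00)(80.00) + (2513.27)(176.98) + (1100.00)(13.33) + (-1520.53)(128.00) = 1288829.24 mm³
x_c = 672040.64 / 14892.74 = 45.13 mm
y_c = 1288829.24 / 14892.74 = 86.54 mm

x_c = 45.13 mm, y_c = 86.54 mm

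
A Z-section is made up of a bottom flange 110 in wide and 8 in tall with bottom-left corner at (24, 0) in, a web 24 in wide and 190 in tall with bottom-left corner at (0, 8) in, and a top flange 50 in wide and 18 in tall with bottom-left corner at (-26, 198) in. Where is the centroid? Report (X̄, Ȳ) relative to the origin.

X̄ = 19.45 in, Ȳ = 104.02 in

bottom flange: A = 110 × 8 = 880.00, centroid at (79.00, 4.00).
web: A = 24 × 190 = 4560.00, centroid at (12.00, 103.00).
top flange: A = 50 × 18 = 900.00, centroid at (-1.00, 207.00).
ΣA = 6340.00 in², ΣAX̄ = 123340.00 in³, ΣAȲ = 659500.00 in³.
X̄ = 123340.00/6340.00 = 19.45 in; Ȳ = 659500.00/6340.00 = 104.02 in.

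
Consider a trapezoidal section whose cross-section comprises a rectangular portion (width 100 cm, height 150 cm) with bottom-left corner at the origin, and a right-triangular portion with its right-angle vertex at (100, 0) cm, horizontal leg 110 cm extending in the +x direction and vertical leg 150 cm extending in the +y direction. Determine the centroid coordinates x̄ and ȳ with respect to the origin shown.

rectangular portion: A = 100 × 150 = 15000.00, centroid at (50.00, 75.00).
triangular portion: A = ½·110·150 = 8250.00, centroid at (136.67, 50.00).
ΣA = 23250.00 cm², ΣAx̄ = 1877500.00 cm³, ΣAȳ = 1537500.00 cm³.
x̄ = 1877500.00/23250.00 = 80.75 cm; ȳ = 1537500.00/23250.00 = 66.13 cm.

x̄ = 80.75 cm, ȳ = 66.13 cm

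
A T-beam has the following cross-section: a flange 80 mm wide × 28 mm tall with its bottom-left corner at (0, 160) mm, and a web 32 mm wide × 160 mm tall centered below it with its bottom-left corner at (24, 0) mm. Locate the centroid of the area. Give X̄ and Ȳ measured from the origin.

web: A = 32 × 160 = 5120.00, centroid at (40.00, 80.00).
flange: A = 80 × 28 = 2240.00, centroid at (40.00, 174.00).
ΣA = 7360.00 mm², ΣAX̄ = 294400.00 mm³, ΣAȲ = 799360.00 mm³.
X̄ = 294400.00/7360.00 = 40.00 mm; Ȳ = 799360.00/7360.00 = 108.61 mm.

X̄ = 40.00 mm, Ȳ = 108.61 mm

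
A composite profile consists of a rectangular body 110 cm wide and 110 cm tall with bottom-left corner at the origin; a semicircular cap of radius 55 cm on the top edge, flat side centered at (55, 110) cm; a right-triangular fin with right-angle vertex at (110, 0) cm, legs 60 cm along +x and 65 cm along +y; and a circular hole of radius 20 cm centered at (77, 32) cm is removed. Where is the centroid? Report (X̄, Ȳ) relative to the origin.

X̄ = 61.76 cm, Ȳ = 74.16 cm

rectangular body: A = 110 × 110 = 12100.00, centroid at (55.00, 55.00).
semicircular top: A = ½π·55² = 4751.66, centroid at (55.00, 133.34).
triangular fin: A = ½·60·65 = 1950.00, centroid at (130.00, 21.67).
hole: A = −π·20² = -1256.64, centroid at (77.00, 32.00).
ΣA = 17545.02 cm²
ΣAX̄ = (12100.00)(55.00) + (4751.66)(55.00) + (1950.00)(130.00) + (-1256.64)(77.00) = 1083580.19 cm³
ΣAȲ = (12100.00)(55.00) + (4751.66)(133.34) + (1950.00)(21.67) + (-1256.64)(32.00) = 1301136.76 cm³
X̄ = 1083580.19 / 17545.02 = 61.76 cm
Ȳ = 1301136.76 / 17545.02 = 74.16 cm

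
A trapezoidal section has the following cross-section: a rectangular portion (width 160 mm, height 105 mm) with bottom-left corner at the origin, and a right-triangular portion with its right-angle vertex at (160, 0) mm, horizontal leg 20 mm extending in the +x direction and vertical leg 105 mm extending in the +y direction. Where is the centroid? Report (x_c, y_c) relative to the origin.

x_c = 85.10 mm, y_c = 51.47 mm

Part | A | x̄ᵢ | ȳᵢ | A·x̄ᵢ | A·ȳᵢ
rectangular portion | 16800.00 | 80.00 | 52.50 | 1344000.00 | 882000.00
triangular portion | 1050.00 | 166.67 | 35.00 | 175000.00 | 36750.00
Σ | 17850.00 |  |  | 1519000.00 | 918750.00
x_c = 1519000.00 / 17850.00 = 85.10 mm
y_c = 918750.00 / 17850.00 = 51.47 mm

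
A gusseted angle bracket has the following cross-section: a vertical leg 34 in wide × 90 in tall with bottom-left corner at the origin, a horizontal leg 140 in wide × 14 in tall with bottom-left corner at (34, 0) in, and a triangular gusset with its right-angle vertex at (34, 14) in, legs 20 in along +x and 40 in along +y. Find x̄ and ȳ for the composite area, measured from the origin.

x̄ = 50.21 in, ȳ = 29.95 in

vertical leg: A = 34 × 90 = 3060.00, centroid at (17.00, 45.00).
horizontal leg: A = 140 × 14 = 1960.00, centroid at (104.00, 7.00).
gusset: A = ½·20·40 = 400.00, centroid at (40.67, 27.33).
ΣA = 5420.00 in²
ΣAx̄ = (3060.00)(17.00) + (1960.00)(104.00) + (400.00)(40.67) = 272126.67 in³
ΣAȳ = (3060.00)(45.00) + (1960.00)(7.00) + (400.00)(27.33) = 162353.33 in³
x̄ = 272126.67 / 5420.00 = 50.21 in
ȳ = 162353.33 / 5420.00 = 29.95 in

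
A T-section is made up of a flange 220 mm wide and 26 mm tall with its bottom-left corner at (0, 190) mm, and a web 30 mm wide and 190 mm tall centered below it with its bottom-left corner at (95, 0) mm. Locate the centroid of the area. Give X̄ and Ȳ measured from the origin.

X̄ = 110.00 mm, Ȳ = 149.09 mm

web: A = 30 × 190 = 5700.00, centroid at (110.00, 95.00).
flange: A = 220 × 26 = 5720.00, centroid at (110.00, 203.00).
ΣA = 11420.00 mm², ΣAX̄ = 1256200.00 mm³, ΣAȲ = 1702660.00 mm³.
X̄ = 1256200.00/11420.00 = 110.00 mm; Ȳ = 1702660.00/11420.00 = 149.09 mm.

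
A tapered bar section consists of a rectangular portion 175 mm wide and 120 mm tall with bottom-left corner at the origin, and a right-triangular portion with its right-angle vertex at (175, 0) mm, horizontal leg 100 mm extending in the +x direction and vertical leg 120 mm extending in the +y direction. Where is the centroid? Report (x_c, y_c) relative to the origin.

x_c = 114.35 mm, y_c = 55.56 mm

rectangular portion: A = 175 × 120 = 21000.00, centroid at (87.50, 60.00).
triangular portion: A = ½·100·120 = 6000.00, centroid at (208.33, 40.00).
ΣA = 27000.00 mm²
ΣAx_c = (21000.00)(87.50) + (6000.00)(208.33) = 3087500.00 mm³
ΣAy_c = (21000.00)(60.00) + (6000.00)(40.00) = 1500000.00 mm³
x_c = 3087500.00 / 27000.00 = 114.35 mm
y_c = 1500000.00 / 27000.00 = 55.56 mm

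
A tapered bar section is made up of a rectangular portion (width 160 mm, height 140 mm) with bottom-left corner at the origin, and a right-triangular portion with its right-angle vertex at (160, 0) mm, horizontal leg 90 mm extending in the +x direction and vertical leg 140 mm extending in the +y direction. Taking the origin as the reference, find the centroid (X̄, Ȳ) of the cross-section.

X̄ = 104.15 mm, Ȳ = 64.88 mm

rectangular portion: A = 160 × 140 = 22400.00, centroid at (80.00, 70.00).
triangular portion: A = ½·90·140 = 6300.00, centroid at (190.00, 46.67).
ΣA = 28700.00 mm², ΣAX̄ = 2989000.00 mm³, ΣAȲ = 1862000.00 mm³.
X̄ = 2989000.00/28700.00 = 104.15 mm; Ȳ = 1862000.00/28700.00 = 64.88 mm.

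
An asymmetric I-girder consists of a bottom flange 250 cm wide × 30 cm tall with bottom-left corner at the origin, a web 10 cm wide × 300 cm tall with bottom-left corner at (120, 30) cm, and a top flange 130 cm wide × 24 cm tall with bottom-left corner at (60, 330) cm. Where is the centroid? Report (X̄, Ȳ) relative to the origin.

X̄ = 125.00 cm, Ȳ = 126.25 cm

bottom flange: A = 250 × 30 = 7500.00, centroid at (125.00, 15.00).
web: A = 10 × 300 = 3000.00, centroid at (125.00, 180.00).
top flange: A = 130 × 24 = 3120.00, centroid at (125.00, 342.00).
ΣA = 13620.00 cm²
ΣAX̄ = (7500.00)(125.00) + (3000.00)(125.00) + (3120.00)(125.00) = 1702500.00 cm³
ΣAȲ = (7500.00)(15.00) + (3000.00)(180.00) + (3120.00)(342.00) = 1719540.00 cm³
X̄ = 1702500.00 / 13620.00 = 125.00 cm
Ȳ = 1719540.00 / 13620.00 = 126.25 cm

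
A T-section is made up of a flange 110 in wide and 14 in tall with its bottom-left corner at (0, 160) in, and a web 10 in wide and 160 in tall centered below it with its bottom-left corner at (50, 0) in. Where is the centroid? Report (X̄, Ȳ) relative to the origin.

Part | A | x̄ᵢ | ȳᵢ | A·x̄ᵢ | A·ȳᵢ
web | 1600.00 | 55.00 | 80.00 | 88000.00 | 128000.00
flange | 1540.00 | 55.00 | 167.00 | 84700.00 | 257180.00
Σ | 3140.00 |  |  | 172700.00 | 385180.00
X̄ = 172700.00 / 3140.00 = 55.00 in
Ȳ = 385180.00 / 3140.00 = 122.67 in

X̄ = 55.00 in, Ȳ = 122.67 in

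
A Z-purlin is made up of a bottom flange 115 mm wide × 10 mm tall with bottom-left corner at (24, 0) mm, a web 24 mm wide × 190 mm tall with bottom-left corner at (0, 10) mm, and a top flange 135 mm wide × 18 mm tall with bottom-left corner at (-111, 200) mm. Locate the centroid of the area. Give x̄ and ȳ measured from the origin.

bottom flange: A = 115 × 10 = 1150.00, centroid at (81.50, 5.00).
web: A = 24 × 190 = 4560.00, centroid at (12.00, 105.00).
top flange: A = 135 × 18 = 2430.00, centroid at (-43.50, 209.00).
ΣA = 8140.00 mm², ΣAx̄ = 42740.00 mm³, ΣAȳ = 992420.00 mm³.
x̄ = 42740.00/8140.00 = 5.25 mm; ȳ = 992420.00/8140.00 = 121.92 mm.

x̄ = 5.25 mm, ȳ = 121.92 mm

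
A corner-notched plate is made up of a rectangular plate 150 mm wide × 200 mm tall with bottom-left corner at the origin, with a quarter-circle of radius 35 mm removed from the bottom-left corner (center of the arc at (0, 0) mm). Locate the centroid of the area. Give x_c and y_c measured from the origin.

Part | A | x̄ᵢ | ȳᵢ | A·x̄ᵢ | A·ȳᵢ
plate | 30000.00 | 75.00 | 100.00 | 2250000.00 | 3000000.00
removed quarter-circle | -962.11 | 14.85 | 14.85 | -14291.67 | -14291.67
Σ | 29037.89 |  |  | 2235708.33 | 2985708.33
x_c = 2235708.33 / 29037.89 = 76.99 mm
y_c = 2985708.33 / 29037.89 = 102.82 mm

x_c = 76.99 mm, y_c = 102.82 mm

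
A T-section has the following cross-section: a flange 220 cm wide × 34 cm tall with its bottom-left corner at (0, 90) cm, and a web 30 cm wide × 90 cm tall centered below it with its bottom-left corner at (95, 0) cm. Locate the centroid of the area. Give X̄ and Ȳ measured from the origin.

web: A = 30 × 90 = 2700.00, centroid at (110.00, 45.00).
flange: A = 220 × 34 = 7480.00, centroid at (110.00, 107.00).
ΣA = 10180.00 cm²
ΣAX̄ = (2700.00)(110.00) + (7480.00)(110.00) = 1119800.00 cm³
ΣAȲ = (2700.00)(45.00) + (7480.00)(107.00) = 921860.00 cm³
X̄ = 1119800.00 / 10180.00 = 110.00 cm
Ȳ = 921860.00 / 10180.00 = 90.56 cm

X̄ = 110.00 cm, Ȳ = 90.56 cm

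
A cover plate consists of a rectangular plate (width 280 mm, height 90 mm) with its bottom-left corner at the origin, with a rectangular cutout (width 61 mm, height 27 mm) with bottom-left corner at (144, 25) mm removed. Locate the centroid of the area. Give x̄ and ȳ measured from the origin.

x̄ = 137.59 mm, ȳ = 45.45 mm

Part | A | x̄ᵢ | ȳᵢ | A·x̄ᵢ | A·ȳᵢ
plate | 25200.00 | 140.00 | 45.00 | 3528000.00 | 1134000.00
hole | -1647.00 | 174.50 | 38.50 | -287401.50 | -63409.50
Σ | 23553.00 |  |  | 3240598.50 | 1070590.50
x̄ = 3240598.50 / 23553.00 = 137.59 mm
ȳ = 1070590.50 / 23553.00 = 45.45 mm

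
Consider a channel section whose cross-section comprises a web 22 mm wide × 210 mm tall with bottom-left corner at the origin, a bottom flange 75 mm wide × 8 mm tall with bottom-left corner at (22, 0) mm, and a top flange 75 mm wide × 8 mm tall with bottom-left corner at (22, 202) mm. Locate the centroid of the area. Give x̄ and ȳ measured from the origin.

x̄ = 21.00 mm, ȳ = 105.00 mm

Part | A | x̄ᵢ | ȳᵢ | A·x̄ᵢ | A·ȳᵢ
web | 4620.00 | 11.00 | 105.00 | 50820.00 | 485100.00
bottom flange | 600.00 | 59.50 | 4.00 | 35700.00 | 2400.00
top flange | 600.00 | 59.50 | 206.00 | 35700.00 | 123600.00
Σ | 5820.00 |  |  | 122220.00 | 611100.00
x̄ = 122220.00 / 5820.00 = 21.00 mm
ȳ = 611100.00 / 5820.00 = 105.00 mm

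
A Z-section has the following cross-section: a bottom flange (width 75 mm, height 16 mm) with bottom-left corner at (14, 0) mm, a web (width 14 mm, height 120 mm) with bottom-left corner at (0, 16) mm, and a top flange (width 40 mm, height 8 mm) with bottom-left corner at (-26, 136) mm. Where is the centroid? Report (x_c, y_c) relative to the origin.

x_c = 22.39 mm, y_c = 56.90 mm

bottom flange: A = 75 × 16 = 1200.00, centroid at (51.50, 8.00).
web: A = 14 × 120 = 1680.00, centroid at (7.00, 76.00).
top flange: A = 40 × 8 = 320.00, centroid at (-6.00, 140.00).
ΣA = 3200.00 mm²
ΣAx_c = (1200.00)(51.50) + (1680.00)(7.00) + (320.00)(-6.00) = 71640.00 mm³
ΣAy_c = (1200.00)(8.00) + (1680.00)(76.00) + (320.00)(140.00) = 182080.00 mm³
x_c = 71640.00 / 3200.00 = 22.39 mm
y_c = 182080.00 / 3200.00 = 56.90 mm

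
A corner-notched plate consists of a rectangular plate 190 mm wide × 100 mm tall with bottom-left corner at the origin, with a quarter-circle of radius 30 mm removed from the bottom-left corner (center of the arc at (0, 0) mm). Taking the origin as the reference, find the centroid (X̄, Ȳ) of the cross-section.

X̄ = 98.18 mm, Ȳ = 51.44 mm

Part | A | x̄ᵢ | ȳᵢ | A·x̄ᵢ | A·ȳᵢ
plate | 19000.00 | 95.00 | 50.00 | 1805000.00 | 950000.00
removed quarter-circle | -706.86 | 12.73 | 12.73 | -9000.00 | -9000.00
Σ | 18293.14 |  |  | 1796000.00 | 941000.00
X̄ = 1796000.00 / 18293.14 = 98.18 mm
Ȳ = 941000.00 / 18293.14 = 51.44 mm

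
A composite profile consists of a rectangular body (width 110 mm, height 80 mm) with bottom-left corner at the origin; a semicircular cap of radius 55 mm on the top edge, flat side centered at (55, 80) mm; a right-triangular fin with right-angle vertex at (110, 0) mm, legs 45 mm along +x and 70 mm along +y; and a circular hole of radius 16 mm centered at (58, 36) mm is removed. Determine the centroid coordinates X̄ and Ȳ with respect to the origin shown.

X̄ = 62.53 mm, Ȳ = 59.41 mm

rectangular body: A = 110 × 80 = 8800.00, centroid at (55.00, 40.00).
semicircular top: A = ½π·55² = 4751.66, centroid at (55.00, 103.34).
triangular fin: A = ½·45·70 = 1575.00, centroid at (125.00, 23.33).
hole: A = −π·16² = -804.25, centroid at (58.00, 36.00).
ΣA = 14322.41 mm²
ΣAX̄ = (8800.00)(55.00) + (4751.66)(55.00) + (1575.00)(125.00) + (-804.25)(58.00) = 895569.87 mm³
ΣAȲ = (8800.00)(40.00) + (4751.66)(103.34) + (1575.00)(23.33) + (-804.25)(36.00) = 850846.46 mm³
X̄ = 895569.87 / 14322.41 = 62.53 mm
Ȳ = 850846.46 / 14322.41 = 59.41 mm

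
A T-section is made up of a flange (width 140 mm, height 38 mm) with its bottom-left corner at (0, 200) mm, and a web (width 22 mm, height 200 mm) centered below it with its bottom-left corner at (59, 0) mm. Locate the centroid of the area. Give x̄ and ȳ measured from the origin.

x̄ = 70.00 mm, ȳ = 165.13 mm

web: A = 22 × 200 = 4400.00, centroid at (70.00, 100.00).
flange: A = 140 × 38 = 5320.00, centroid at (70.00, 219.00).
ΣA = 9720.00 mm², ΣAx̄ = 680400.00 mm³, ΣAȳ = 1605080.00 mm³.
x̄ = 680400.00/9720.00 = 70.00 mm; ȳ = 1605080.00/9720.00 = 165.13 mm.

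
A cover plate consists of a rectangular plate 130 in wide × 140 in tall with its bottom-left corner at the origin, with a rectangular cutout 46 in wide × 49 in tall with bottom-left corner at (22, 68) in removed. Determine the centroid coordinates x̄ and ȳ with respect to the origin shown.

x̄ = 67.83 in, ȳ = 66.82 in

Part | A | x̄ᵢ | ȳᵢ | A·x̄ᵢ | A·ȳᵢ
plate | 18200.00 | 65.00 | 70.00 | 1183000.00 | 1274000.00
hole | -2254.00 | 45.00 | 92.50 | -101430.00 | -208495.00
Σ | 15946.00 |  |  | 1081570.00 | 1065505.00
x̄ = 1081570.00 / 15946.00 = 67.83 in
ȳ = 1065505.00 / 15946.00 = 66.82 in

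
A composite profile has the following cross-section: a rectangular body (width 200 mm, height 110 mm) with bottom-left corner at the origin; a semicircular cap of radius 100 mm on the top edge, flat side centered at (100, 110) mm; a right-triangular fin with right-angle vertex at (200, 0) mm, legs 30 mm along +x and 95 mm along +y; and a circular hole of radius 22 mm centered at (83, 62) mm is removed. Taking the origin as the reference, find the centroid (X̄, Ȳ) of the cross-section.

rectangular body: A = 200 × 110 = 22000.00, centroid at (100.00, 55.00).
semicircular top: A = ½π·100² = 15707.96, centroid at (100.00, 152.44).
triangular fin: A = ½·30·95 = 1425.00, centroid at (210.00, 31.67).
hole: A = −π·22² = -1520.53, centroid at (83.00, 62.00).
ΣA = 37612.43 mm²
ΣAX̄ = (22000.00)(100.00) + (15707.96)(100.00) + (1425.00)(210.00) + (-1520.53)(83.00) = 3943842.27 mm³
ΣAȲ = (22000.00)(55.00) + (15707.96)(152.44) + (1425.00)(31.67) + (-1520.53)(62.00) = 3555394.71 mm³
X̄ = 3943842.27 / 37612.43 = 104.85 mm
Ȳ = 3555394.71 / 37612.43 = 94.53 mm

X̄ = 104.85 mm, Ȳ = 94.53 mm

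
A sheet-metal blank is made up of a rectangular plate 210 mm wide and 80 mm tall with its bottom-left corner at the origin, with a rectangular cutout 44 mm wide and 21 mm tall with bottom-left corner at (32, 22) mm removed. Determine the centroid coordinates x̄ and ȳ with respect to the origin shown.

plate: A = 210 × 80 = 16800.00, centroid at (105.00, 40.00).
hole: A = −(44 × 21) = -924.00, centroid at (54.00, 32.50).
ΣA = 15876.00 mm², ΣAx̄ = 1714104.00 mm³, ΣAȳ = 641970.00 mm³.
x̄ = 1714104.00/15876.00 = 107.97 mm; ȳ = 641970.00/15876.00 = 40.44 mm.

x̄ = 107.97 mm, ȳ = 40.44 mm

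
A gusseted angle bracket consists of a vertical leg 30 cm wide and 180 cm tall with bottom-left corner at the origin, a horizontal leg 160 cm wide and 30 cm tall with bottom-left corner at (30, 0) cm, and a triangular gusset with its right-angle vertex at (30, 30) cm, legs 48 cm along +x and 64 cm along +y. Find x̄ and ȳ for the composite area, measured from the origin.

x̄ = 57.91 cm, ȳ = 54.26 cm

Part | A | x̄ᵢ | ȳᵢ | A·x̄ᵢ | A·ȳᵢ
vertical leg | 5400.00 | 15.00 | 90.00 | 81000.00 | 486000.00
horizontal leg | 4800.00 | 110.00 | 15.00 | 528000.00 | 72000.00
gusset | 1536.00 | 46.00 | 51.33 | 70656.00 | 78848.00
Σ | 11736.00 |  |  | 679656.00 | 636848.00
x̄ = 679656.00 / 11736.00 = 57.91 cm
ȳ = 636848.00 / 11736.00 = 54.26 cm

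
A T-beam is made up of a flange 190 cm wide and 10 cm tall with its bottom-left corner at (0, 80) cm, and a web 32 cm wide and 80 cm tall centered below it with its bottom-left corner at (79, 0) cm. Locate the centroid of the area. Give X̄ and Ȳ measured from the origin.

web: A = 32 × 80 = 2560.00, centroid at (95.00, 40.00).
flange: A = 190 × 10 = 1900.00, centroid at (95.00, 85.00).
ΣA = 4460.00 cm², ΣAX̄ = 423700.00 cm³, ΣAȲ = 263900.00 cm³.
X̄ = 423700.00/4460.00 = 95.00 cm; Ȳ = 263900.00/4460.00 = 59.17 cm.

X̄ = 95.00 cm, Ȳ = 59.17 cm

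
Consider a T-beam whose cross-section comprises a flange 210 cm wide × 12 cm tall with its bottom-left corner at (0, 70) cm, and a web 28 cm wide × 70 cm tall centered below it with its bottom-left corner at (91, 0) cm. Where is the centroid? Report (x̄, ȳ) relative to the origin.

web: A = 28 × 70 = 1960.00, centroid at (105.00, 35.00).
flange: A = 210 × 12 = 2520.00, centroid at (105.00, 76.00).
ΣA = 4480.00 cm², ΣAx̄ = 470400.00 cm³, ΣAȳ = 260120.00 cm³.
x̄ = 470400.00/4480.00 = 105.00 cm; ȳ = 260120.00/4480.00 = 58.06 cm.

x̄ = 105.00 cm, ȳ = 58.06 cm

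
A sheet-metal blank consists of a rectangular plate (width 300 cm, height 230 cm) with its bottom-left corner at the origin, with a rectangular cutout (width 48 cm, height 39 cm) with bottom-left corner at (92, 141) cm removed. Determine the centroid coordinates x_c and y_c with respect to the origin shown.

x_c = 150.95 cm, y_c = 113.73 cm

Part | A | x̄ᵢ | ȳᵢ | A·x̄ᵢ | A·ȳᵢ
plate | 69000.00 | 150.00 | 115.00 | 10350000.00 | 7935000.00
hole | -1872.00 | 116.00 | 160.50 | -217152.00 | -300456.00
Σ | 67128.00 |  |  | 10132848.00 | 7634544.00
x_c = 10132848.00 / 67128.00 = 150.95 cm
y_c = 7634544.00 / 67128.00 = 113.73 cm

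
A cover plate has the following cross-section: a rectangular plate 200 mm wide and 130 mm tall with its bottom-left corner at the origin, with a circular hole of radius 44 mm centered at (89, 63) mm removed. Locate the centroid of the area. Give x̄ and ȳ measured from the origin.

x̄ = 103.36 mm, ȳ = 65.61 mm

plate: A = 200 × 130 = 26000.00, centroid at (100.00, 65.00).
hole: A = −π·44² = -6082.12, centroid at (89.00, 63.00).
ΣA = 19917.88 mm², ΣAx̄ = 2058691.02 mm³, ΣAȳ = 1306826.23 mm³.
x̄ = 2058691.02/19917.88 = 103.36 mm; ȳ = 1306826.23/19917.88 = 65.61 mm.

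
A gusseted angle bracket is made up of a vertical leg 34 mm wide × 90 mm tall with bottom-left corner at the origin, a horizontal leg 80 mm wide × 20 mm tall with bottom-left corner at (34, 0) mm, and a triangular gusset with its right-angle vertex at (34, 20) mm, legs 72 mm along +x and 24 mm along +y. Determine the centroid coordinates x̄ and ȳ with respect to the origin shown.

x̄ = 39.92 mm, ȳ = 32.20 mm

Part | A | x̄ᵢ | ȳᵢ | A·x̄ᵢ | A·ȳᵢ
vertical leg | 3060.00 | 17.00 | 45.00 | 52020.00 | 137700.00
horizontal leg | 1600.00 | 74.00 | 10.00 | 118400.00 | 16000.00
gusset | 864.00 | 58.00 | 28.00 | 50112.00 | 24192.00
Σ | 5524.00 |  |  | 220532.00 | 177892.00
x̄ = 220532.00 / 5524.00 = 39.92 mm
ȳ = 177892.00 / 5524.00 = 32.20 mm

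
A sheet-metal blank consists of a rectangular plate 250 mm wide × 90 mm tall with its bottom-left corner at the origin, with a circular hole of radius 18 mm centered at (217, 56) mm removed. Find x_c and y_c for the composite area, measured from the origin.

x_c = 120.64 mm, y_c = 44.48 mm

plate: A = 250 × 90 = 22500.00, centroid at (125.00, 45.00).
hole: A = −π·18² = -1017.88, centroid at (217.00, 56.00).
ΣA = 21482.12 mm²
ΣAx_c = (22500.00)(125.00) + (-1017.88)(217.00) = 2591620.90 mm³
ΣAy_c = (22500.00)(45.00) + (-1017.88)(56.00) = 955498.94 mm³
x_c = 2591620.90 / 21482.12 = 120.64 mm
y_c = 955498.94 / 21482.12 = 44.48 mm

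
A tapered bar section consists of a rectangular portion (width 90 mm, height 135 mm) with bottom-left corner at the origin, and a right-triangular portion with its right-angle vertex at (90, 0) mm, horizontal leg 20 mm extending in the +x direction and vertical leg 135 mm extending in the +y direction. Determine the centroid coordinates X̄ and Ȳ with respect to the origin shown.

rectangular portion: A = 90 × 135 = 12150.00, centroid at (45.00, 67.50).
triangular portion: A = ½·20·135 = 1350.00, centroid at (96.67, 45.00).
ΣA = 13500.00 mm², ΣAX̄ = 677250.00 mm³, ΣAȲ = 880875.00 mm³.
X̄ = 677250.00/13500.00 = 50.17 mm; Ȳ = 880875.00/13500.00 = 65.25 mm.

X̄ = 50.17 mm, Ȳ = 65.25 mm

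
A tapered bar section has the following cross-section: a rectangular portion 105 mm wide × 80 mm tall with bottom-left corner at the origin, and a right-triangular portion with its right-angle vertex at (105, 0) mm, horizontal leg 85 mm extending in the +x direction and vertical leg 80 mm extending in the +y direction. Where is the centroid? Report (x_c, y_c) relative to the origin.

x_c = 75.79 mm, y_c = 36.16 mm

Part | A | x̄ᵢ | ȳᵢ | A·x̄ᵢ | A·ȳᵢ
rectangular portion | 8400.00 | 52.50 | 40.00 | 441000.00 | 336000.00
triangular portion | 3400.00 | 133.33 | 26.67 | 453333.33 | 90666.67
Σ | 11800.00 |  |  | 894333.33 | 426666.67
x_c = 894333.33 / 11800.00 = 75.79 mm
y_c = 426666.67 / 11800.00 = 36.16 mm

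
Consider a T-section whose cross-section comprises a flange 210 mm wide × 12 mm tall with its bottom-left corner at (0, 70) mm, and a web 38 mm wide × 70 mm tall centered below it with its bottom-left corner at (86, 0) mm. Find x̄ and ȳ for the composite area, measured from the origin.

x̄ = 105.00 mm, ȳ = 54.95 mm

web: A = 38 × 70 = 2660.00, centroid at (105.00, 35.00).
flange: A = 210 × 12 = 2520.00, centroid at (105.00, 76.00).
ΣA = 5180.00 mm²
ΣAx̄ = (2660.00)(105.00) + (2520.00)(105.00) = 543900.00 mm³
ΣAȳ = (2660.00)(35.00) + (2520.00)(76.00) = 284620.00 mm³
x̄ = 543900.00 / 5180.00 = 105.00 mm
ȳ = 284620.00 / 5180.00 = 54.95 mm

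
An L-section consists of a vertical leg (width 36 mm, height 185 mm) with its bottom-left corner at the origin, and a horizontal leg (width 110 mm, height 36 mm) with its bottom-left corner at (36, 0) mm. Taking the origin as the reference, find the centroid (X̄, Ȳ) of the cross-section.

X̄ = 45.22 mm, Ȳ = 64.72 mm

Part | A | x̄ᵢ | ȳᵢ | A·x̄ᵢ | A·ȳᵢ
vertical leg | 6660.00 | 18.00 | 92.50 | 119880.00 | 616050.00
horizontal leg | 3960.00 | 91.00 | 18.00 | 360360.00 | 71280.00
Σ | 10620.00 |  |  | 480240.00 | 687330.00
X̄ = 480240.00 / 10620.00 = 45.22 mm
Ȳ = 687330.00 / 10620.00 = 64.72 mm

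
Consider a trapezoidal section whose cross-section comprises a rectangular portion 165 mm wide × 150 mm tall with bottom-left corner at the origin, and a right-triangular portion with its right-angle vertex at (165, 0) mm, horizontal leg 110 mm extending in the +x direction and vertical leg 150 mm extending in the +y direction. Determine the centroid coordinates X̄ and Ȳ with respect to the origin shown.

rectangular portion: A = 165 × 150 = 24750.00, centroid at (82.50, 75.00).
triangular portion: A = ½·110·150 = 8250.00, centroid at (201.67, 50.00).
ΣA = 33000.00 mm²
ΣAX̄ = (24750.00)(82.50) + (8250.00)(201.67) = 3705625.00 mm³
ΣAȲ = (24750.00)(75.00) + (8250.00)(50.00) = 2268750.00 mm³
X̄ = 3705625.00 / 33000.00 = 112.29 mm
Ȳ = 2268750.00 / 33000.00 = 68.75 mm

X̄ = 112.29 mm, Ȳ = 68.75 mm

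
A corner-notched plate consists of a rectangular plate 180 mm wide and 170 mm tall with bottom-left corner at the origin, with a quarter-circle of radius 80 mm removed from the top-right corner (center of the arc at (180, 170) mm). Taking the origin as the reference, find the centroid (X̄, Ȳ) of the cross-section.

X̄ = 78.98 mm, Ȳ = 74.97 mm

Part | A | x̄ᵢ | ȳᵢ | A·x̄ᵢ | A·ȳᵢ
plate | 30600.00 | 90.00 | 85.00 | 2754000.00 | 2601000.00
removed quarter-circle | -5026.55 | 146.05 | 136.05 | -734112.02 | -683846.54
Σ | 25573.45 |  |  | 2019887.98 | 1917153.46
X̄ = 2019887.98 / 25573.45 = 78.98 mm
Ȳ = 1917153.46 / 25573.45 = 74.97 mm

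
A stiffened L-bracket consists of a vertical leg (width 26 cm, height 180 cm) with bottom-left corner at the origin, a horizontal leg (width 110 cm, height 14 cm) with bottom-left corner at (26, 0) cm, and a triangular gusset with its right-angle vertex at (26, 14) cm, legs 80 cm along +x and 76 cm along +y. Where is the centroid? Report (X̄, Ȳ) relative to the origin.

Part | A | x̄ᵢ | ȳᵢ | A·x̄ᵢ | A·ȳᵢ
vertical leg | 4680.00 | 13.00 | 90.00 | 60840.00 | 421200.00
horizontal leg | 1540.00 | 81.00 | 7.00 | 124740.00 | 10780.00
gusset | 3040.00 | 52.67 | 39.33 | 160106.67 | 119573.33
Σ | 9260.00 |  |  | 345686.67 | 551553.33
X̄ = 345686.67 / 9260.00 = 37.33 cm
Ȳ = 551553.33 / 9260.00 = 59.56 cm

X̄ = 37.33 cm, Ȳ = 59.56 cm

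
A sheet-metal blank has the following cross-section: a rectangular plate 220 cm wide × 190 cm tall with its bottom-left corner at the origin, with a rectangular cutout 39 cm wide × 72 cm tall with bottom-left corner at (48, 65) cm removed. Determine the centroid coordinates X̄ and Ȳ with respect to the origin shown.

plate: A = 220 × 190 = 41800.00, centroid at (110.00, 95.00).
hole: A = −(39 × 72) = -2808.00, centroid at (67.50, 101.00).
ΣA = 38992.00 cm², ΣAX̄ = 4408460.00 cm³, ΣAȲ = 3687392.00 cm³.
X̄ = 4408460.00/38992.00 = 113.06 cm; Ȳ = 3687392.00/38992.00 = 94.57 cm.

X̄ = 113.06 cm, Ȳ = 94.57 cm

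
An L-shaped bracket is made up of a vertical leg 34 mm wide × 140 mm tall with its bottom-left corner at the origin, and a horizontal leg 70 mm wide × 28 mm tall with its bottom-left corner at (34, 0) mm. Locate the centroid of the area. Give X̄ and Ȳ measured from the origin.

vertical leg: A = 34 × 140 = 4760.00, centroid at (17.00, 70.00).
horizontal leg: A = 70 × 28 = 1960.00, centroid at (69.00, 14.00).
ΣA = 6720.00 mm², ΣAX̄ = 216160.00 mm³, ΣAȲ = 360640.00 mm³.
X̄ = 216160.00/6720.00 = 32.17 mm; Ȳ = 360640.00/6720.00 = 53.67 mm.

X̄ = 32.17 mm, Ȳ = 53.67 mm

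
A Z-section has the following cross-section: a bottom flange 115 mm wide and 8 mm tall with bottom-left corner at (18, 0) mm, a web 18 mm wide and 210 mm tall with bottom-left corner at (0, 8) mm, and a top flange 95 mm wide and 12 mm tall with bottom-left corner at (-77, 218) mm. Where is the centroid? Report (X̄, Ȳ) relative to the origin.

bottom flange: A = 115 × 8 = 920.00, centroid at (75.50, 4.00).
web: A = 18 × 210 = 3780.00, centroid at (9.00, 113.00).
top flange: A = 95 × 12 = 1140.00, centroid at (-29.50, 224.00).
ΣA = 5840.00 mm², ΣAX̄ = 69850.00 mm³, ΣAȲ = 686180.00 mm³.
X̄ = 69850.00/5840.00 = 11.96 mm; Ȳ = 686180.00/5840.00 = 117.50 mm.

X̄ = 11.96 mm, Ȳ = 117.50 mm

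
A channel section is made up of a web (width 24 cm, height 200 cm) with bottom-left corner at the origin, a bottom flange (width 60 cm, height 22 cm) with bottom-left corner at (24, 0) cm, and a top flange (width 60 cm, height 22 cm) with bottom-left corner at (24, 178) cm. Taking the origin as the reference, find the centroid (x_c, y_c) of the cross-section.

web: A = 24 × 200 = 4800.00, centroid at (12.00, 100.00).
bottom flange: A = 60 × 22 = 1320.00, centroid at (54.00, 11.00).
top flange: A = 60 × 22 = 1320.00, centroid at (54.00, 189.00).
ΣA = 7440.00 cm²
ΣAx_c = (4800.00)(12.00) + (1320.00)(54.00) + (1320.00)(54.00) = 200160.00 cm³
ΣAy_c = (4800.00)(100.00) + (1320.00)(11.00) + (1320.00)(189.00) = 744000.00 cm³
x_c = 200160.00 / 7440.00 = 26.90 cm
y_c = 744000.00 / 7440.00 = 100.00 cm

x_c = 26.90 cm, y_c = 100.00 cm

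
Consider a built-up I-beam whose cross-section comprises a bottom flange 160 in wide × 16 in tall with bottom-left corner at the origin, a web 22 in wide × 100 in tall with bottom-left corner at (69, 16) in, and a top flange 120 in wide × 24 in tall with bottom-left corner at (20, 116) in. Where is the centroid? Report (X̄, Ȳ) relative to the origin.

X̄ = 80.00 in, Ȳ = 69.94 in

bottom flange: A = 160 × 16 = 2560.00, centroid at (80.00, 8.00).
web: A = 22 × 100 = 2200.00, centroid at (80.00, 66.00).
top flange: A = 120 × 24 = 2880.00, centroid at (80.00, 128.00).
ΣA = 7640.00 in², ΣAX̄ = 611200.00 in³, ΣAȲ = 534320.00 in³.
X̄ = 611200.00/7640.00 = 80.00 in; Ȳ = 534320.00/7640.00 = 69.94 in.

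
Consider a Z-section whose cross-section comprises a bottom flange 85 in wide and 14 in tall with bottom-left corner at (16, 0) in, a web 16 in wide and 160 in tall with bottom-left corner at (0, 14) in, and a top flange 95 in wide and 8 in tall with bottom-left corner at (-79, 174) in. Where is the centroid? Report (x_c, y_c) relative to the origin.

x_c = 14.67 in, y_c = 85.20 in

Part | A | x̄ᵢ | ȳᵢ | A·x̄ᵢ | A·ȳᵢ
bottom flange | 1190.00 | 58.50 | 7.00 | 69615.00 | 8330.00
web | 2560.00 | 8.00 | 94.00 | 20480.00 | 240640.00
top flange | 760.00 | -31.50 | 178.00 | -23940.00 | 135280.00
Σ | 4510.00 |  |  | 66155.00 | 384250.00
x_c = 66155.00 / 4510.00 = 14.67 in
y_c = 384250.00 / 4510.00 = 85.20 in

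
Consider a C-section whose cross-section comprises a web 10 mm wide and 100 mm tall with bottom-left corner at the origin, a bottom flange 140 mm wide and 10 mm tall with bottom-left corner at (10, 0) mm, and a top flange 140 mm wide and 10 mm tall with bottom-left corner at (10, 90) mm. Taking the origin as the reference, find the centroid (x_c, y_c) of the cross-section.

web: A = 10 × 100 = 1000.00, centroid at (5.00, 50.00).
bottom flange: A = 140 × 10 = 1400.00, centroid at (80.00, 5.00).
top flange: A = 140 × 10 = 1400.00, centroid at (80.00, 95.00).
ΣA = 3800.00 mm²
ΣAx_c = (1000.00)(5.00) + (1400.00)(80.00) + (1400.00)(80.00) = 229000.00 mm³
ΣAy_c = (1000.00)(50.00) + (1400.00)(5.00) + (1400.00)(95.00) = 190000.00 mm³
x_c = 229000.00 / 3800.00 = 60.26 mm
y_c = 190000.00 / 3800.00 = 50.00 mm

x_c = 60.26 mm, y_c = 50.00 mm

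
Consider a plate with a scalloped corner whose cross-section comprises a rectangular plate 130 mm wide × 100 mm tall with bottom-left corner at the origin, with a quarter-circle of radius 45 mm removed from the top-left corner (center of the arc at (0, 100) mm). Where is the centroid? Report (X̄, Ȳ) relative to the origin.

X̄ = 71.40 mm, Ȳ = 45.69 mm

plate: A = 130 × 100 = 13000.00, centroid at (65.00, 50.00).
removed quarter-circle: A = −¼π·45² = -1590.43, centroid at (19.10, 80.90).
ΣA = 11409.57 mm², ΣAX̄ = 814625.00 mm³, ΣAȲ = 521331.87 mm³.
X̄ = 814625.00/11409.57 = 71.40 mm; Ȳ = 521331.87/11409.57 = 45.69 mm.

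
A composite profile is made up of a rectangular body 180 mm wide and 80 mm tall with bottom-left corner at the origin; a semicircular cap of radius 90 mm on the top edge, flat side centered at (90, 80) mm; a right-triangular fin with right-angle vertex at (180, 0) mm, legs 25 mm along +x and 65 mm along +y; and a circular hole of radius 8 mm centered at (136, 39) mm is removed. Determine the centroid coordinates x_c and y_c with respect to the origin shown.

Part | A | x̄ᵢ | ȳᵢ | A·x̄ᵢ | A·ȳᵢ
rectangular body | 14400.00 | 90.00 | 40.00 | 1296000.00 | 576000.00
semicircular top | 12723.45 | 90.00 | 118.20 | 1145110.52 | 1503876.02
triangular fin | 812.50 | 188.33 | 21.67 | 153020.83 | 17604.17
hole | -201.06 | 136.00 | 39.00 | -27344.42 | -7841.42
Σ | 27734.89 |  |  | 2566786.93 | 2089638.77
x_c = 2566786.93 / 27734.89 = 92.55 mm
y_c = 2089638.77 / 27734.89 = 75.34 mm

x_c = 92.55 mm, y_c = 75.34 mm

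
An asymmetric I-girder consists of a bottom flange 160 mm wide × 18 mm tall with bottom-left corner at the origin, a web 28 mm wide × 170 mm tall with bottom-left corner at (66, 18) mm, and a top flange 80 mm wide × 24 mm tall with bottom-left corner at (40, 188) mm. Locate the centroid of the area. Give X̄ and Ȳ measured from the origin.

bottom flange: A = 160 × 18 = 2880.00, centroid at (80.00, 9.00).
web: A = 28 × 170 = 4760.00, centroid at (80.00, 103.00).
top flange: A = 80 × 24 = 1920.00, centroid at (80.00, 200.00).
ΣA = 9560.00 mm², ΣAX̄ = 764800.00 mm³, ΣAȲ = 900200.00 mm³.
X̄ = 764800.00/9560.00 = 80.00 mm; Ȳ = 900200.00/9560.00 = 94.16 mm.

X̄ = 80.00 mm, Ȳ = 94.16 mm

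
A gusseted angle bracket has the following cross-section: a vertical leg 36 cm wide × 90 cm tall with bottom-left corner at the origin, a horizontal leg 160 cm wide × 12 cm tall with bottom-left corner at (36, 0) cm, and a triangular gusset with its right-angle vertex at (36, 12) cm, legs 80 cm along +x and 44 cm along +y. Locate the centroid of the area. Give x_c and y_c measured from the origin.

x_c = 56.55 cm, y_c = 29.52 cm

vertical leg: A = 36 × 90 = 3240.00, centroid at (18.00, 45.00).
horizontal leg: A = 160 × 12 = 1920.00, centroid at (116.00, 6.00).
gusset: A = ½·80·44 = 1760.00, centroid at (62.67, 26.67).
ΣA = 6920.00 cm², ΣAx_c = 391333.33 cm³, ΣAy_c = 204253.33 cm³.
x_c = 391333.33/6920.00 = 56.55 cm; y_c = 204253.33/6920.00 = 29.52 cm.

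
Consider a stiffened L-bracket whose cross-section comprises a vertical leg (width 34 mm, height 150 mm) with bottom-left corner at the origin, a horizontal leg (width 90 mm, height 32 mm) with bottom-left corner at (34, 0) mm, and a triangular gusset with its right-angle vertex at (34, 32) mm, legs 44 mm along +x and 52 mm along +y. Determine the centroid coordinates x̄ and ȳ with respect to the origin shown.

vertical leg: A = 34 × 150 = 5100.00, centroid at (17.00, 75.00).
horizontal leg: A = 90 × 32 = 2880.00, centroid at (79.00, 16.00).
gusset: A = ½·44·52 = 1144.00, centroid at (48.67, 49.33).
ΣA = 9124.00 mm², ΣAx̄ = 369894.67 mm³, ΣAȳ = 485017.33 mm³.
x̄ = 369894.67/9124.00 = 40.54 mm; ȳ = 485017.33/9124.00 = 53.16 mm.

x̄ = 40.54 mm, ȳ = 53.16 mm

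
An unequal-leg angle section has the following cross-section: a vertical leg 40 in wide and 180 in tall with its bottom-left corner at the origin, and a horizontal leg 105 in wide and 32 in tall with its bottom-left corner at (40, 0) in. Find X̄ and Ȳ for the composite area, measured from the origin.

Part | A | x̄ᵢ | ȳᵢ | A·x̄ᵢ | A·ȳᵢ
vertical leg | 7200.00 | 20.00 | 90.00 | 144000.00 | 648000.00
horizontal leg | 3360.00 | 92.50 | 16.00 | 310800.00 | 53760.00
Σ | 10560.00 |  |  | 454800.00 | 701760.00
X̄ = 454800.00 / 10560.00 = 43.07 in
Ȳ = 701760.00 / 10560.00 = 66.45 in

X̄ = 43.07 in, Ȳ = 66.45 in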